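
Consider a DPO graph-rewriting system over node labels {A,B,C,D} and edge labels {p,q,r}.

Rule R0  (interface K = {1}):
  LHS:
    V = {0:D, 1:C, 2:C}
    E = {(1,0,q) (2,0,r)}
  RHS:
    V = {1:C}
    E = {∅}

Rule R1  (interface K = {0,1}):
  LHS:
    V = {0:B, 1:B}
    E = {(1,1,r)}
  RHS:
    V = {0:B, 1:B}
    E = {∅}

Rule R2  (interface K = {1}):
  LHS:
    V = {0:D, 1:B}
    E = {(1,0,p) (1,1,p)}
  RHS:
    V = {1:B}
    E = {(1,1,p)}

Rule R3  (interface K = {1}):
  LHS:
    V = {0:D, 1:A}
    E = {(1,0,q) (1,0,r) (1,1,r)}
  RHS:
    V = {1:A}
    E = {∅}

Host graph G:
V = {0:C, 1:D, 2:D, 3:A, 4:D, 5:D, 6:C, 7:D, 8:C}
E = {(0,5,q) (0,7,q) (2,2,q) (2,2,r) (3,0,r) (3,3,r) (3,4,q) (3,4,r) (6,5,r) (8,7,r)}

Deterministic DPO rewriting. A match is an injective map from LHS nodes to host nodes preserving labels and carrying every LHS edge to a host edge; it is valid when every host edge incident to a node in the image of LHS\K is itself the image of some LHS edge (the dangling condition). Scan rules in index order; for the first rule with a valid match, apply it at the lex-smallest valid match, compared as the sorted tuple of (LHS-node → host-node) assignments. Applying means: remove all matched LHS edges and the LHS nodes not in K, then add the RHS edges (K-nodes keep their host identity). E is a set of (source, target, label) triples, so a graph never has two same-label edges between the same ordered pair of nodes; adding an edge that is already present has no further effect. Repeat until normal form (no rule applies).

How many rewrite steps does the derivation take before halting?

Answer: 3

Steps:
start.  V:9 E:10  edges: 0-q->5 0-q->7 2-q->2 2-r->2 3-r->0 3-r->3 3-q->4 3-r->4 6-r->5 8-r->7
1. fire R0 via {0↦5, 1↦0, 2↦6}  →  V:7 E:8  edges: 0-q->7 2-q->2 2-r->2 3-r->0 3-r->3 3-q->4 3-r->4 8-r->7
2. fire R0 via {0↦7, 1↦0, 2↦8}  →  V:5 E:6  edges: 2-q->2 2-r->2 3-r->0 3-r->3 3-q->4 3-r->4
3. fire R3 via {0↦4, 1↦3}  →  V:4 E:3  edges: 2-q->2 2-r->2 3-r->0
final graph: no rule applies after step 3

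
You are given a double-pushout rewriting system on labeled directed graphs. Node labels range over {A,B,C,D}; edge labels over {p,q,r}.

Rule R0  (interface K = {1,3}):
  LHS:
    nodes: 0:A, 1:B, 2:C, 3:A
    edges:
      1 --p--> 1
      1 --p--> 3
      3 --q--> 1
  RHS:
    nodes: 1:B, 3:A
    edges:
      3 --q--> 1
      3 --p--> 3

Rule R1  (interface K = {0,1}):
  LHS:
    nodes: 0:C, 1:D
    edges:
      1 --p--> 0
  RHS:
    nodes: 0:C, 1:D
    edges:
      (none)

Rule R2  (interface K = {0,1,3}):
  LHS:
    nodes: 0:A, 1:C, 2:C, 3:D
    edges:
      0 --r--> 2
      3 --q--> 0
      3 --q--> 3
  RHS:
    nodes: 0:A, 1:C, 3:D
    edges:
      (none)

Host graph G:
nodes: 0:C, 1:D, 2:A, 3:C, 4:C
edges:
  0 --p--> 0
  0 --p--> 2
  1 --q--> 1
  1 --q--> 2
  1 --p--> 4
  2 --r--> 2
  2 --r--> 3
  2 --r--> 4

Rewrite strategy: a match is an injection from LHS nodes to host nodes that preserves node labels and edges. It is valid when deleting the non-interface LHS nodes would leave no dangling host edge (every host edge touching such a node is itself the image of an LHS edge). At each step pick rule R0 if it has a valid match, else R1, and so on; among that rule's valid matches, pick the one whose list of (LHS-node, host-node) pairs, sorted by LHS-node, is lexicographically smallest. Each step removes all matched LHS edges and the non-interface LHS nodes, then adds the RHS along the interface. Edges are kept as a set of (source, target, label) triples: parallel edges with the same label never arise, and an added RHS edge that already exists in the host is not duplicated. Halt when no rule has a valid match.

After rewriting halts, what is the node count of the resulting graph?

Answer: 4

Rewrite trace:
initial: |V|=5 |E|=8  E = 0-p->0 0-p->2 1-q->1 1-q->2 1-p->4 2-r->2 2-r->3 2-r->4
step 1: apply R1 at {0↦4, 1↦1}  → |V|=5 |E|=7  E = 0-p->0 0-p->2 1-q->1 1-q->2 2-r->2 2-r->3 2-r->4
step 2: apply R2 at {0↦2, 1↦0, 2↦3, 3↦1}  → |V|=4 |E|=4  E = 0-p->0 0-p->2 2-r->2 2-r->4
normal form: no rule applies after step 2
NF nodes: {0:C, 1:D, 2:A, 4:C}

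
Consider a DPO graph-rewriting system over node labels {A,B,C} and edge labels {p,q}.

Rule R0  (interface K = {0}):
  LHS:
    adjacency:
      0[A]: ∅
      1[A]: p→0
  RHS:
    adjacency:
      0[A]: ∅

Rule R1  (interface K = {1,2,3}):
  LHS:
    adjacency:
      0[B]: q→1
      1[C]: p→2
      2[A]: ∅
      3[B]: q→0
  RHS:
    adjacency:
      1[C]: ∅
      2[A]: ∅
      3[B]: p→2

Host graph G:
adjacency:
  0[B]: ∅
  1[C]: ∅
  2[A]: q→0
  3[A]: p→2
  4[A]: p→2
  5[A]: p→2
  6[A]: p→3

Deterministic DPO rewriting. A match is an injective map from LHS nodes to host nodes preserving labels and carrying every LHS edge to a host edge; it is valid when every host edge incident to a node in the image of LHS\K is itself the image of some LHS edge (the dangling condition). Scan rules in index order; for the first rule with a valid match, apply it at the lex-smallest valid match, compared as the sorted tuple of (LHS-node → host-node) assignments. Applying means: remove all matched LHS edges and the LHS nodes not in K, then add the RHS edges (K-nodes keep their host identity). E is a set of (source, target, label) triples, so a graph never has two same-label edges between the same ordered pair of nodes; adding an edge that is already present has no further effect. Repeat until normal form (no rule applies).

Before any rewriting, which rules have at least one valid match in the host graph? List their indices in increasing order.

R0: 3 valid matches — {0↦2, 1↦4}, {0↦2, 1↦5}, {0↦3, 1↦6}
R1: no valid match — LHS pattern not found

Answer: [R0]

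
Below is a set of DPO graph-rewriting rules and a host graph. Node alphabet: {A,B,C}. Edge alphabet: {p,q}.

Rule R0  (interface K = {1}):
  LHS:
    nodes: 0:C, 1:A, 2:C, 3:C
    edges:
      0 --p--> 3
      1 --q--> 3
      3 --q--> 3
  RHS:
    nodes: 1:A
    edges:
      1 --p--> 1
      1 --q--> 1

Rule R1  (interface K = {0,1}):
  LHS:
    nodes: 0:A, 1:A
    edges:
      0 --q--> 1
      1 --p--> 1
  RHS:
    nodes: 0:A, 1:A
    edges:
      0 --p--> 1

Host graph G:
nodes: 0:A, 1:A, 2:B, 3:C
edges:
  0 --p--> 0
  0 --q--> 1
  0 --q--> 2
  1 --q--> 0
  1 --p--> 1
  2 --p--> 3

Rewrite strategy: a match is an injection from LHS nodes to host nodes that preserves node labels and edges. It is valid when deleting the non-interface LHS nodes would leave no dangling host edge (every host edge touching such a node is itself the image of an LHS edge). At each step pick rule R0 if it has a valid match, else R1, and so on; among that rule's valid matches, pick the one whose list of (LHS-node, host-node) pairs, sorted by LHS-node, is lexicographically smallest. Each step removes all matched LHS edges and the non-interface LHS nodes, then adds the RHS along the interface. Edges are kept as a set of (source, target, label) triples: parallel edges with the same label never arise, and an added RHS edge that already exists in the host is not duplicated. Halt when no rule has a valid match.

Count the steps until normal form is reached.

Answer: 2

Steps:
start.  V:4 E:6  edges: 0-p->0 0-q->1 0-q->2 1-q->0 1-p->1 2-p->3
1. fire R1 via {0↦0, 1↦1}  →  V:4 E:5  edges: 0-p->0 0-p->1 0-q->2 1-q->0 2-p->3
2. fire R1 via {0↦1, 1↦0}  →  V:4 E:4  edges: 0-p->1 0-q->2 1-p->0 2-p->3
normal form: no rule applies after step 2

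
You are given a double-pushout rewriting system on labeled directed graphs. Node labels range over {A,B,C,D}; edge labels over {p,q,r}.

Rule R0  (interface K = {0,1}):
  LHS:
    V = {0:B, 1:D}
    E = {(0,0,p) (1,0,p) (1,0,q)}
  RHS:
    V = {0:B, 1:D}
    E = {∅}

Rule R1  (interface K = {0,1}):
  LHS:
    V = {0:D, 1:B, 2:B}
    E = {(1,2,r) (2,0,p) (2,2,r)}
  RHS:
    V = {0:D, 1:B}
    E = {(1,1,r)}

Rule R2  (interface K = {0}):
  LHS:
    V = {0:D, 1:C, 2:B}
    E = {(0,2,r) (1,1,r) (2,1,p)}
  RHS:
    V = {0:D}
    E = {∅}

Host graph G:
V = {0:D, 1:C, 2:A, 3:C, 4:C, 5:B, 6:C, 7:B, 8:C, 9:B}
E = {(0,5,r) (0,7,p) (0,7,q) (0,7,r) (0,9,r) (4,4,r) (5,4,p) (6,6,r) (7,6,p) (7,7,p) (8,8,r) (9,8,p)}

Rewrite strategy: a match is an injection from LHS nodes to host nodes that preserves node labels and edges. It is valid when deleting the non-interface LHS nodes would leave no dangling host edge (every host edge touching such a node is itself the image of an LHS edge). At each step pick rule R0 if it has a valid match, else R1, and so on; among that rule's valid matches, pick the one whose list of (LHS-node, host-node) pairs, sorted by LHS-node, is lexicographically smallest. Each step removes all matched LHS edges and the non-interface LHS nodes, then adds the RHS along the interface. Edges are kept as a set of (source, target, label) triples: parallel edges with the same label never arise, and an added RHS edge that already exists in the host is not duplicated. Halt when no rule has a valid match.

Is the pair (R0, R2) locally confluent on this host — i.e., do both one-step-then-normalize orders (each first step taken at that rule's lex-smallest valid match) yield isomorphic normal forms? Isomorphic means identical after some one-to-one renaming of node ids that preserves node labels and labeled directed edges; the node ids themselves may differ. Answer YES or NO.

Answer: YES

Rewrite trace:
branch R0-first: apply at {0↦7, 1↦0} → |E|=9, then 3 more step(s) → NF |V|=4 |E|=0 V={0:D, 1:C, 2:A, 3:C} E=∅
branch R2-first: apply at {0↦0, 1↦4, 2↦5} → |E|=9, then 3 more step(s) → NF |V|=4 |E|=0 V={0:D, 1:C, 2:A, 3:C} E=∅
graphs isomorphic (equal up to label-preserving node renaming)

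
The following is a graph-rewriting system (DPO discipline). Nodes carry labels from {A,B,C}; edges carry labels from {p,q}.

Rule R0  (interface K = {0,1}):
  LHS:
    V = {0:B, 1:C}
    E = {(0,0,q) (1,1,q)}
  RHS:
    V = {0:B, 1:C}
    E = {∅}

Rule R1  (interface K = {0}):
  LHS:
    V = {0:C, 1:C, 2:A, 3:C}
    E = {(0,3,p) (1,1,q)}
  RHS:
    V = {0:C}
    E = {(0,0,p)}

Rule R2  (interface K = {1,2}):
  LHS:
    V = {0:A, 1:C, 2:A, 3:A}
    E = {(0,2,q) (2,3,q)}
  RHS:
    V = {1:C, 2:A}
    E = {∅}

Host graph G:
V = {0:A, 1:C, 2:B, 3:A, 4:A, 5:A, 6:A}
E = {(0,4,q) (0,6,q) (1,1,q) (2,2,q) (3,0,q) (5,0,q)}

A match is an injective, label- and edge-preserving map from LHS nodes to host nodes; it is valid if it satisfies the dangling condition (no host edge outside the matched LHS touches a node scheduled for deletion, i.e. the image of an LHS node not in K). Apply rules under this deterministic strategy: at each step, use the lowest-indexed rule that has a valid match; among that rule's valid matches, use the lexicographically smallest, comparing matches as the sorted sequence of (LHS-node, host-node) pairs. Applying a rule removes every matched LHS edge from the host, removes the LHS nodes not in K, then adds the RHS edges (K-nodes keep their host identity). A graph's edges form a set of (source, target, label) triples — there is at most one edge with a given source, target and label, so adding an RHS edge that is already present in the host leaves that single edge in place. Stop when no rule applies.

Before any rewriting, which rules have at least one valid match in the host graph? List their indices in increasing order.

R0: 1 valid match — {0↦2, 1↦1}
R1: no valid match — LHS pattern not found
R2: 4 valid matches — {0↦3, 1↦1, 2↦0, 3↦4}, {0↦3, 1↦1, 2↦0, 3↦6}, {0↦5, 1↦1, 2↦0, 3↦4} (+1 more)

Answer: [R0,R2]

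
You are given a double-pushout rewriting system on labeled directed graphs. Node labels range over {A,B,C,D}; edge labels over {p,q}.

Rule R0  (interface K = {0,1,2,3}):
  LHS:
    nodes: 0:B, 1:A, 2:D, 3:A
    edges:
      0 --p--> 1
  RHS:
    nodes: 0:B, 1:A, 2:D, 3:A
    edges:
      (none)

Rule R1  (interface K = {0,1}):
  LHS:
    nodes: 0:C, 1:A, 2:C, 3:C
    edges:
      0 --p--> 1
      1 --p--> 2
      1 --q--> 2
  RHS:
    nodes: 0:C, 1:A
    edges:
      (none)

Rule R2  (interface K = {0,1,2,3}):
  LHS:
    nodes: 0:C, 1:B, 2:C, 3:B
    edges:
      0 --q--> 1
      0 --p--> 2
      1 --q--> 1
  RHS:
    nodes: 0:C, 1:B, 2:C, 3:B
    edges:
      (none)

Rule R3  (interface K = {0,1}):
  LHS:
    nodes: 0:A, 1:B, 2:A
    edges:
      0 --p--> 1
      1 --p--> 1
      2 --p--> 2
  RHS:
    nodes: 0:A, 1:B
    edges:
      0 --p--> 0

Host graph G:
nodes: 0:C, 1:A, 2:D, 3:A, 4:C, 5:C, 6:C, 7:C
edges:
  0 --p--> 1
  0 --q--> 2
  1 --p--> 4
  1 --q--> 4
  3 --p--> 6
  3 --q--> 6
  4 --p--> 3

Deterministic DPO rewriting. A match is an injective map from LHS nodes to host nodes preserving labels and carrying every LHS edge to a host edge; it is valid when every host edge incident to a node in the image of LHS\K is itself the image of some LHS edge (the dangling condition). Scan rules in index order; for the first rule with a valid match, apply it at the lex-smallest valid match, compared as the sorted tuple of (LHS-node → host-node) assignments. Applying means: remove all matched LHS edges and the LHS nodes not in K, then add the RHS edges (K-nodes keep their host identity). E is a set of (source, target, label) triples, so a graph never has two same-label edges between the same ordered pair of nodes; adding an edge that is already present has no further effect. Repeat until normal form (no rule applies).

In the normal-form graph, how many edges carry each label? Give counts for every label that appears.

initial: |V|=8 |E|=7  E = 0-p->1 0-q->2 1-p->4 1-q->4 3-p->6 3-q->6 4-p->3
step 1: apply R1 at {0↦4, 1↦3, 2↦6, 3↦5}  → |V|=6 |E|=4  E = 0-p->1 0-q->2 1-p->4 1-q->4
step 2: apply R1 at {0↦0, 1↦1, 2↦4, 3↦7}  → |V|=4 |E|=1  E = 0-q->2
normal form: no rule applies after step 2
NF edges: [(0, 2, 'q')]

Answer: q:1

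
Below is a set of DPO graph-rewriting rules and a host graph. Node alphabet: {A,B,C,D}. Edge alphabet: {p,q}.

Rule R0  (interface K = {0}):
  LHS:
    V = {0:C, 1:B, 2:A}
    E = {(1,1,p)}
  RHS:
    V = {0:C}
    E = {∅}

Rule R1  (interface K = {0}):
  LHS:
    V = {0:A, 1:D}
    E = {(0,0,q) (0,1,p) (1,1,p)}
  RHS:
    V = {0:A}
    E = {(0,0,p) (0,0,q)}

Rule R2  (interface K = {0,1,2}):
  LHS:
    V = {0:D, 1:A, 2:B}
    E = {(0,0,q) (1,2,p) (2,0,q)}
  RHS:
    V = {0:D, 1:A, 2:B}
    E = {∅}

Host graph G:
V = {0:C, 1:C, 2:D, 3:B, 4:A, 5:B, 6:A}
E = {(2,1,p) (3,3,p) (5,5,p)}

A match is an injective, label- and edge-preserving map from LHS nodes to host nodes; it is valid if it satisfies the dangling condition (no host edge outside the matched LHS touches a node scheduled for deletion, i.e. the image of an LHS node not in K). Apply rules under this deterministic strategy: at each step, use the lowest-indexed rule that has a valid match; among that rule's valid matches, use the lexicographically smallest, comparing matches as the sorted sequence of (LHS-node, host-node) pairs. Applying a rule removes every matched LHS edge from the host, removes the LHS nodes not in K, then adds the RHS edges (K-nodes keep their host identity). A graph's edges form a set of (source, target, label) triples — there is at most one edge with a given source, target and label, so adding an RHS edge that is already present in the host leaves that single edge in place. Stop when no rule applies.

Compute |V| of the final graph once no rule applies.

Answer: 3

Rewrite trace:
initial: |V|=7 |E|=3  E = 2-p->1 3-p->3 5-p->5
step 1: apply R0 at {0↦0, 1↦3, 2↦4}  → |V|=5 |E|=2  E = 2-p->1 5-p->5
step 2: apply R0 at {0↦0, 1↦5, 2↦6}  → |V|=3 |E|=1  E = 2-p->1
normal form: no rule applies after step 2
NF nodes: {0:C, 1:C, 2:D}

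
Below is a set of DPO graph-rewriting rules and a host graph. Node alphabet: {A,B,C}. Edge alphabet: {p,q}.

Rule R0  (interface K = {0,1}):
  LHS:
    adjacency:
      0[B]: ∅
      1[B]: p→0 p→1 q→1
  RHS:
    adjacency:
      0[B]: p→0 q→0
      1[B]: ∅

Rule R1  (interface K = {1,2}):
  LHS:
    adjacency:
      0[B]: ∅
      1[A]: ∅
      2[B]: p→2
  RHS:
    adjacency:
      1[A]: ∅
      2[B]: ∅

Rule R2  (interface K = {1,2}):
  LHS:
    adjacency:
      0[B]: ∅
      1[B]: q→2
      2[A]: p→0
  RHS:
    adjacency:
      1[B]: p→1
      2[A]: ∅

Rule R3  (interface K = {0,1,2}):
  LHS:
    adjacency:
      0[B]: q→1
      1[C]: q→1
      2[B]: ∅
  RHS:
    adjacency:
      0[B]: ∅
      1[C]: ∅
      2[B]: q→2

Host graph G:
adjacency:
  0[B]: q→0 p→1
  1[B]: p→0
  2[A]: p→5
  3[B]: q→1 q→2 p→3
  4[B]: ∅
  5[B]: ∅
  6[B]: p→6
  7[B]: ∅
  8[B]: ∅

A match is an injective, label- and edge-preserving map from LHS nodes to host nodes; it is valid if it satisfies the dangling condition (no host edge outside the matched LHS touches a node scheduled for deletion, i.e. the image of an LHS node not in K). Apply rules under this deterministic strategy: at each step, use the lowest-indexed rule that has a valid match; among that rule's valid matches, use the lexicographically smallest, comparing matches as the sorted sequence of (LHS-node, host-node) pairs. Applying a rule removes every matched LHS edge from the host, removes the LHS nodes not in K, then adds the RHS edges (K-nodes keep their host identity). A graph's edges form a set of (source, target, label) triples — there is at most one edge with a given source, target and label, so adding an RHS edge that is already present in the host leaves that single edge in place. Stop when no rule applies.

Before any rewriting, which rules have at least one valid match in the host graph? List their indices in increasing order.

R0: no valid match — LHS pattern not found
R1: 6 valid matches — {0↦4, 1↦2, 2↦3}, {0↦4, 1↦2, 2↦6}, {0↦7, 1↦2, 2↦3} (+3 more)
R2: 1 valid match — {0↦5, 1↦3, 2↦2}
R3: no valid match — LHS pattern not found

Answer: [R1,R2]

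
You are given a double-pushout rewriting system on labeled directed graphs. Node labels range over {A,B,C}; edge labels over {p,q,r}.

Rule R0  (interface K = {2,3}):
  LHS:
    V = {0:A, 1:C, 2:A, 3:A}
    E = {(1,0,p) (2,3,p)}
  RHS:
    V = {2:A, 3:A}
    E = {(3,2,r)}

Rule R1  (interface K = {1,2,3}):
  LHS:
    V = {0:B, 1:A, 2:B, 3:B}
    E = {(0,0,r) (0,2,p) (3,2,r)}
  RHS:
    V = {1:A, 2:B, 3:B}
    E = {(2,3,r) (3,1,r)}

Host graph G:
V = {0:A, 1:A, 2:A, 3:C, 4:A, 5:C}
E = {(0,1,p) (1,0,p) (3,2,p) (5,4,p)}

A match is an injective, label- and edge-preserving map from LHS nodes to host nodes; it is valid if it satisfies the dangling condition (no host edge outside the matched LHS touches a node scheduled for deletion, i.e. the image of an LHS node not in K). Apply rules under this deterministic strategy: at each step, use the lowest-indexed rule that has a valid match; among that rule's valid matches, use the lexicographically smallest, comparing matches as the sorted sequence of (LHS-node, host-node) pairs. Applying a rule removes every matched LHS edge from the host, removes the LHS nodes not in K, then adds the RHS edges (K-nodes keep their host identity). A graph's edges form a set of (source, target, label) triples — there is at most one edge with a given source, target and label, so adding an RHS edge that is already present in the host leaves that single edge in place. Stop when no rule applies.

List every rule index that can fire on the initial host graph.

R0: 4 valid matches — {0↦2, 1↦3, 2↦0, 3↦1}, {0↦2, 1↦3, 2↦1, 3↦0}, {0↦4, 1↦5, 2↦0, 3↦1} (+1 more)
R1: no valid match — LHS pattern not found

Answer: [R0]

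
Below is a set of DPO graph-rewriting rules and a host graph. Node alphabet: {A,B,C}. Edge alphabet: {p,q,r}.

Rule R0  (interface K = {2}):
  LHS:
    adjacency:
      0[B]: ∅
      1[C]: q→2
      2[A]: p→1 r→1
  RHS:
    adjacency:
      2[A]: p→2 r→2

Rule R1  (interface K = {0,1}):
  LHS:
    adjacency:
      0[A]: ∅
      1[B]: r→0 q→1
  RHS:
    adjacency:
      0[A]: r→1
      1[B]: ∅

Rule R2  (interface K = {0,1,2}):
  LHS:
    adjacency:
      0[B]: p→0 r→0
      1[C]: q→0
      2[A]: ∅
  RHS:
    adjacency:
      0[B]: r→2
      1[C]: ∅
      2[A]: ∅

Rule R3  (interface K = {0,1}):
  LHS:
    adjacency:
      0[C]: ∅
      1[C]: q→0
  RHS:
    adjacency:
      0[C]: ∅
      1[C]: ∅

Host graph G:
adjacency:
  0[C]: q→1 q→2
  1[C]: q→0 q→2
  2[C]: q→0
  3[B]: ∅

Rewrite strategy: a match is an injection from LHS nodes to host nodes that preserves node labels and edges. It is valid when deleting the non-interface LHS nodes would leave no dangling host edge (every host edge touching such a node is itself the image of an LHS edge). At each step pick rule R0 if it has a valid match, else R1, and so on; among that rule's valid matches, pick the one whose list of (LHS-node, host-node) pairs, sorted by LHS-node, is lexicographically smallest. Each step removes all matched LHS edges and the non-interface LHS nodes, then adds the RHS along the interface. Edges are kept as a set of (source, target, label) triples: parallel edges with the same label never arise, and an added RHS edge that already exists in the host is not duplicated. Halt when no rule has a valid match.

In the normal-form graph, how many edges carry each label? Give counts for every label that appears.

initial: |V|=4 |E|=5  E = 0-q->1 0-q->2 1-q->0 1-q->2 2-q->0
step 1: apply R3 at {0↦0, 1↦1}  → |V|=4 |E|=4  E = 0-q->1 0-q->2 1-q->2 2-q->0
step 2: apply R3 at {0↦0, 1↦2}  → |V|=4 |E|=3  E = 0-q->1 0-q->2 1-q->2
step 3: apply R3 at {0↦1, 1↦0}  → |V|=4 |E|=2  E = 0-q->2 1-q->2
step 4: apply R3 at {0↦2, 1↦0}  → |V|=4 |E|=1  E = 1-q->2
step 5: apply R3 at {0↦2, 1↦1}  → |V|=4 |E|=0  E = ∅
final graph: no rule applies after step 5
NF edges: []

Answer: (no edges)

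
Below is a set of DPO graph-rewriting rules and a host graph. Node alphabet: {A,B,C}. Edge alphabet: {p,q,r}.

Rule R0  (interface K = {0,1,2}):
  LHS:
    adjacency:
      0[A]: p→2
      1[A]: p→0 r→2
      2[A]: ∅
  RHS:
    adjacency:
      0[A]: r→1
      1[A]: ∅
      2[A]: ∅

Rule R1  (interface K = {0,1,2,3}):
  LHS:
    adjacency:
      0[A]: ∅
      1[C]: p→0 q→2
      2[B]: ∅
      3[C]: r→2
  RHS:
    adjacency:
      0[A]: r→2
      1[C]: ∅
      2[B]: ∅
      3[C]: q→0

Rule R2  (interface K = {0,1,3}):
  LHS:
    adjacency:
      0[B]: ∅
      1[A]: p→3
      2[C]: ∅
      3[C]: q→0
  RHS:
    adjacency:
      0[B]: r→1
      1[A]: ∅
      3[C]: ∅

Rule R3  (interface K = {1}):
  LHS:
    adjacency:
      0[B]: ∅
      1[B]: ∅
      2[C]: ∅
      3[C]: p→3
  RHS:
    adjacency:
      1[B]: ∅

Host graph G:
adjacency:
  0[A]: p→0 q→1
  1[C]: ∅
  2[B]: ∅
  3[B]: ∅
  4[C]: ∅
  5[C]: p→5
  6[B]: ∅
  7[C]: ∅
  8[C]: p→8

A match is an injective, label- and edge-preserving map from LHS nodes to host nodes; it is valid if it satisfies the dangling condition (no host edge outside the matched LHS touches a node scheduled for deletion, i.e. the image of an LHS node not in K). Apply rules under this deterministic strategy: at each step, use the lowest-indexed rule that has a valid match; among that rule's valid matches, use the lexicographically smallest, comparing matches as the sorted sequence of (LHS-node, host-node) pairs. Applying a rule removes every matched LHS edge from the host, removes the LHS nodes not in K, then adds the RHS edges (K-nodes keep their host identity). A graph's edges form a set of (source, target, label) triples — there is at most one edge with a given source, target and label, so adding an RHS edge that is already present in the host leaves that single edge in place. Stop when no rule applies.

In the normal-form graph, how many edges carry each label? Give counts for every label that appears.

start.  V:9 E:4  edges: 0-p->0 0-q->1 5-p->5 8-p->8
1. fire R3 via {0↦2, 1↦3, 2↦4, 3↦5}  →  V:6 E:3  edges: 0-p->0 0-q->1 8-p->8
2. fire R3 via {0↦3, 1↦6, 2↦7, 3↦8}  →  V:3 E:2  edges: 0-p->0 0-q->1
normal form: no rule applies after step 2
NF edges: [(0, 0, 'p'), (0, 1, 'q')]

Answer: p:1 q:1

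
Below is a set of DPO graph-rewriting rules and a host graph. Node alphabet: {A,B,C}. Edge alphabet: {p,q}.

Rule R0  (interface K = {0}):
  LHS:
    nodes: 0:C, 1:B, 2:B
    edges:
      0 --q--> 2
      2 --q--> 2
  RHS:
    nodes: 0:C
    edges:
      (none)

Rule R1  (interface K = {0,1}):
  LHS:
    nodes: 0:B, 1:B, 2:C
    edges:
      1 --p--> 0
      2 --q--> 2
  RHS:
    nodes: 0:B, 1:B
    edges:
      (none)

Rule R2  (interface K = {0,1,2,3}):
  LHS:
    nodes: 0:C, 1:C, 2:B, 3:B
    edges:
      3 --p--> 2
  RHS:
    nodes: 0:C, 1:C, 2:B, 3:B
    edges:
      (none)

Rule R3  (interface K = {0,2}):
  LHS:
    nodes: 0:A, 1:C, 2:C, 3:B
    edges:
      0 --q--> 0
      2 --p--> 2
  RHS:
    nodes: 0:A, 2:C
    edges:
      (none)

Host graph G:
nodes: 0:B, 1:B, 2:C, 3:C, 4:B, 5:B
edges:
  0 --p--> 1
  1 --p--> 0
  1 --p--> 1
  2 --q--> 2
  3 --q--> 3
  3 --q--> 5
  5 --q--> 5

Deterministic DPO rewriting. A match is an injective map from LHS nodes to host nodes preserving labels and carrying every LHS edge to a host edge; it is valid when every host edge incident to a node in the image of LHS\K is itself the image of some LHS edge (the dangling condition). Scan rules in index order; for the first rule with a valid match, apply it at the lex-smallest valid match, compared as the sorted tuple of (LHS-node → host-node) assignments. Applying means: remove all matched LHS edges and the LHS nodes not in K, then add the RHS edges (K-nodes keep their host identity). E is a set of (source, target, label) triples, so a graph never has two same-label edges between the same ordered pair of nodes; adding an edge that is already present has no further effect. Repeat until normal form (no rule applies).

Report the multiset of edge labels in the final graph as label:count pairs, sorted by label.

initial: |V|=6 |E|=7  E = 0-p->1 1-p->0 1-p->1 2-q->2 3-q->3 3-q->5 5-q->5
step 1: apply R0 at {0↦3, 1↦4, 2↦5}  → |V|=4 |E|=5  E = 0-p->1 1-p->0 1-p->1 2-q->2 3-q->3
step 2: apply R1 at {0↦0, 1↦1, 2↦2}  → |V|=3 |E|=3  E = 0-p->1 1-p->1 3-q->3
step 3: apply R1 at {0↦1, 1↦0, 2↦3}  → |V|=2 |E|=1  E = 1-p->1
halt: no rule applies after step 3
NF edges: [(1, 1, 'p')]

Answer: p:1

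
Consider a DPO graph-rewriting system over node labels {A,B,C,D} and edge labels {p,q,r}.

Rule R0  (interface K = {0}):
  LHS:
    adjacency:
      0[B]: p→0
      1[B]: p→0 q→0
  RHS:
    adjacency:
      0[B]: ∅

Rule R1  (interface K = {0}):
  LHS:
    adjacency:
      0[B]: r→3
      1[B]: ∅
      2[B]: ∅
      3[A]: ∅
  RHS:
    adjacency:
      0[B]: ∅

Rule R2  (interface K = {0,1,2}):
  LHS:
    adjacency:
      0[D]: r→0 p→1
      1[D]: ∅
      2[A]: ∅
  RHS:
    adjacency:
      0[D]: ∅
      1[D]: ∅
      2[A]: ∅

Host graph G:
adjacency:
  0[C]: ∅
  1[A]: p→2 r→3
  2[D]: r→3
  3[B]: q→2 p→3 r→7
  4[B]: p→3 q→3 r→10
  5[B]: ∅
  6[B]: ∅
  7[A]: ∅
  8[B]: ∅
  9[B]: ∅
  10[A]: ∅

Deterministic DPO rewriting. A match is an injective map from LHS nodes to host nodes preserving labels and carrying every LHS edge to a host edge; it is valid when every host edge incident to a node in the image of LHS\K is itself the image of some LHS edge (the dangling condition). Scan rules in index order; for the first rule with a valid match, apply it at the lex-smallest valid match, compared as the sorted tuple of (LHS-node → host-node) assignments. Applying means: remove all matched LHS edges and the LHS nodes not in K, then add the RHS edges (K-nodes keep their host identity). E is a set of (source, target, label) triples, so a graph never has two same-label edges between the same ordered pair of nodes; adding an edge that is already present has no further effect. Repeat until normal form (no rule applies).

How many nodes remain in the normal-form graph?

[0] host  ⇒  11 nodes, 9 edges  {1-p->2 1-r->3 2-r->3 3-q->2 3-p->3 3-r->7 4-p->3 4-q->3 4-r->10}
[1] R1 @ {0↦3, 1↦5, 2↦6, 3↦7}  ⇒  8 nodes, 8 edges  {1-p->2 1-r->3 2-r->3 3-q->2 3-p->3 4-p->3 4-q->3 4-r->10}
[2] R1 @ {0↦4, 1↦8, 2↦9, 3↦10}  ⇒  5 nodes, 7 edges  {1-p->2 1-r->3 2-r->3 3-q->2 3-p->3 4-p->3 4-q->3}
[3] R0 @ {0↦3, 1↦4}  ⇒  4 nodes, 4 edges  {1-p->2 1-r->3 2-r->3 3-q->2}
halt: no rule applies after step 3
NF nodes: {0:C, 1:A, 2:D, 3:B}

Answer: 4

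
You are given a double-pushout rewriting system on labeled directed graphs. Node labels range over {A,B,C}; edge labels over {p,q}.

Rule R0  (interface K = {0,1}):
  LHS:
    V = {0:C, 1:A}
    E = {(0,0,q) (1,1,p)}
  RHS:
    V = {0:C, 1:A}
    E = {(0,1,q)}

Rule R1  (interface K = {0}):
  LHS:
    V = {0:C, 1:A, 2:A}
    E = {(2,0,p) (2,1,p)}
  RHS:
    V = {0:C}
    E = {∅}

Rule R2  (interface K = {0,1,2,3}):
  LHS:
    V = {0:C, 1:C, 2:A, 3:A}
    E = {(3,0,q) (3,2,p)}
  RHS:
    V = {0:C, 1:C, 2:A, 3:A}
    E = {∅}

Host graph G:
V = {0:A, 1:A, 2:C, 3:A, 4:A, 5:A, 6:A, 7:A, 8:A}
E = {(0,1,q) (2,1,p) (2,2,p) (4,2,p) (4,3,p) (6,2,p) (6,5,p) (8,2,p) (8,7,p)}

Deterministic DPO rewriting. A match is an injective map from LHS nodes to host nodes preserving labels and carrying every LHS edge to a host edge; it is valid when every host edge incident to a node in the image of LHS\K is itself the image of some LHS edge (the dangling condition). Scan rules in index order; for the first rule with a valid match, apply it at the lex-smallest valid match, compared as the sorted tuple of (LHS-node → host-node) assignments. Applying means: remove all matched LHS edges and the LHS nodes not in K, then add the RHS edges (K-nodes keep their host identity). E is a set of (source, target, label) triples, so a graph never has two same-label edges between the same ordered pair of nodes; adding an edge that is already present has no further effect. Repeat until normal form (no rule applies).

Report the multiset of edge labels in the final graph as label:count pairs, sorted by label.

Answer: p:2 q:1

Derivation:
[0] host  ⇒  9 nodes, 9 edges  {0-q->1 2-p->1 2-p->2 4-p->2 4-p->3 6-p->2 6-p->5 8-p->2 8-p->7}
[1] R1 @ {0↦2, 1↦3, 2↦4}  ⇒  7 nodes, 7 edges  {0-q->1 2-p->1 2-p->2 6-p->2 6-p->5 8-p->2 8-p->7}
[2] R1 @ {0↦2, 1↦5, 2↦6}  ⇒  5 nodes, 5 edges  {0-q->1 2-p->1 2-p->2 8-p->2 8-p->7}
[3] R1 @ {0↦2, 1↦7, 2↦8}  ⇒  3 nodes, 3 edges  {0-q->1 2-p->1 2-p->2}
halt: no rule applies after step 3
NF edges: [(0, 1, 'q'), (2, 1, 'p'), (2, 2, 'p')]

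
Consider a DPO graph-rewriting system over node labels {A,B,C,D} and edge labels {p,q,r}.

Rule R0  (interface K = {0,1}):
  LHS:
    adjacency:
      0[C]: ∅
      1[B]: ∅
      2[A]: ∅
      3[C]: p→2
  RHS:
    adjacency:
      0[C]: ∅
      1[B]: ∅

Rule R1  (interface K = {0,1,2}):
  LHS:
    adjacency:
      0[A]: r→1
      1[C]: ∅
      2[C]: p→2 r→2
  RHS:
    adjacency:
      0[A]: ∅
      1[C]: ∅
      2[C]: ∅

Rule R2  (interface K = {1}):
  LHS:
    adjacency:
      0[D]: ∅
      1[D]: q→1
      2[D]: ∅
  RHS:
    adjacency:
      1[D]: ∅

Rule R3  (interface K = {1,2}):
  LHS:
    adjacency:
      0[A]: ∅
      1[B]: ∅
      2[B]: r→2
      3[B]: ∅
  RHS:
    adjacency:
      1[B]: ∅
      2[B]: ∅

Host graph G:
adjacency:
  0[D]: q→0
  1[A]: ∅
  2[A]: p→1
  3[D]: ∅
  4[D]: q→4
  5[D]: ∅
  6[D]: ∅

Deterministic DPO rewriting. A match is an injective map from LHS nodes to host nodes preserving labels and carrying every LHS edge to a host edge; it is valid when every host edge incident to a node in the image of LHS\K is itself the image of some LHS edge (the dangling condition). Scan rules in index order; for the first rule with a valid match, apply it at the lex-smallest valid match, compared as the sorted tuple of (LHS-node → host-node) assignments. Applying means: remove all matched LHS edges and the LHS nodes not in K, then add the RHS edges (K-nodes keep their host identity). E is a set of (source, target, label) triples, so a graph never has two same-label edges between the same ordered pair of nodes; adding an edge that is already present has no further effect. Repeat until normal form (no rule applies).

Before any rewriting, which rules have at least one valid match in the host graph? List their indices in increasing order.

Answer: [R2]

Steps:
R0: no valid match — LHS pattern not found
R1: no valid match — LHS pattern not found
R2: 12 valid matches — {0↦3, 1↦0, 2↦5}, {0↦3, 1↦0, 2↦6}, {0↦3, 1↦4, 2↦5} (+9 more)
R3: no valid match — LHS pattern not found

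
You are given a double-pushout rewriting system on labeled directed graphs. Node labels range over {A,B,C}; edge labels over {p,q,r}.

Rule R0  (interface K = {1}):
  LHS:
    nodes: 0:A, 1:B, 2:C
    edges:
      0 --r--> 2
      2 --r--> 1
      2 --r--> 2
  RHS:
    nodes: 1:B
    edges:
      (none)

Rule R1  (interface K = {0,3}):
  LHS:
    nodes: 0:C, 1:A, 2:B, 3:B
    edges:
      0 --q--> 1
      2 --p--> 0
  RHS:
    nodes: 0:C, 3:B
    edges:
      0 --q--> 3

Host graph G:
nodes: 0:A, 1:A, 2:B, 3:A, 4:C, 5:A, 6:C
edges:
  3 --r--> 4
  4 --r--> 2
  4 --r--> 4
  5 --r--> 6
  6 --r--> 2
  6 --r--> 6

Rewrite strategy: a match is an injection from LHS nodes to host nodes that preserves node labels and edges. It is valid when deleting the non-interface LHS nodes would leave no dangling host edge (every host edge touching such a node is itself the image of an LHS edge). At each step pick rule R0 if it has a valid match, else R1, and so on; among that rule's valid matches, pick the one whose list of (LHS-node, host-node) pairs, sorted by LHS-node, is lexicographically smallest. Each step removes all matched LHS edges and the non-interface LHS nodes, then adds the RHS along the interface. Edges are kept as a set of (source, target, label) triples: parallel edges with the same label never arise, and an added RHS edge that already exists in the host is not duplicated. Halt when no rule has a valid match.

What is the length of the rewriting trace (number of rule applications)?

[0] host  ⇒  7 nodes, 6 edges  {3-r->4 4-r->2 4-r->4 5-r->6 6-r->2 6-r->6}
[1] R0 @ {0↦3, 1↦2, 2↦4}  ⇒  5 nodes, 3 edges  {5-r->6 6-r->2 6-r->6}
[2] R0 @ {0↦5, 1↦2, 2↦6}  ⇒  3 nodes, 0 edges  {∅}
halt: no rule applies after step 2

Answer: 2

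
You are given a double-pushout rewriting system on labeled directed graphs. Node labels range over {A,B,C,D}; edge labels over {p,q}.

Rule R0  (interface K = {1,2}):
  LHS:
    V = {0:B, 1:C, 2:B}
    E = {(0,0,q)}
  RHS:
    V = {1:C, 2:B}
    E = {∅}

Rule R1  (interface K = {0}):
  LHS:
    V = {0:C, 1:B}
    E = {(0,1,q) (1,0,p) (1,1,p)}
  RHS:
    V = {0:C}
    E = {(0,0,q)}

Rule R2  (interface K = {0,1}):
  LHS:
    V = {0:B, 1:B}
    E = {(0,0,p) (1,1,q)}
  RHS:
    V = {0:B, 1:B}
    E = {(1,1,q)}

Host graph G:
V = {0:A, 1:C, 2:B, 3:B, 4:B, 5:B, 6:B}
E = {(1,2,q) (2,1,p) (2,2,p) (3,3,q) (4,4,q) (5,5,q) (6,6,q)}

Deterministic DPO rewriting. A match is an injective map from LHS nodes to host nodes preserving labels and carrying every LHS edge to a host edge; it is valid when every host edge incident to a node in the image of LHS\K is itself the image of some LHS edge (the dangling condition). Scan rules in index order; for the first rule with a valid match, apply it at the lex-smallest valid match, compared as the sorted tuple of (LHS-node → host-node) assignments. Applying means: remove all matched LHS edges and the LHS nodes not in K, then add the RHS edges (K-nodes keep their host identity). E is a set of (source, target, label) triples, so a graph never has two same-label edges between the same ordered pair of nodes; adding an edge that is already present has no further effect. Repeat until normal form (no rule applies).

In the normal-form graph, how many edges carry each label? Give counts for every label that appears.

Answer: q:1

Derivation:
[0] host  ⇒  7 nodes, 7 edges  {1-q->2 2-p->1 2-p->2 3-q->3 4-q->4 5-q->5 6-q->6}
[1] R0 @ {0↦3, 1↦1, 2↦2}  ⇒  6 nodes, 6 edges  {1-q->2 2-p->1 2-p->2 4-q->4 5-q->5 6-q->6}
[2] R0 @ {0↦4, 1↦1, 2↦2}  ⇒  5 nodes, 5 edges  {1-q->2 2-p->1 2-p->2 5-q->5 6-q->6}
[3] R0 @ {0↦5, 1↦1, 2↦2}  ⇒  4 nodes, 4 edges  {1-q->2 2-p->1 2-p->2 6-q->6}
[4] R0 @ {0↦6, 1↦1, 2↦2}  ⇒  3 nodes, 3 edges  {1-q->2 2-p->1 2-p->2}
[5] R1 @ {0↦1, 1↦2}  ⇒  2 nodes, 1 edges  {1-q->1}
halt: no rule applies after step 5
NF edges: [(1, 1, 'q')]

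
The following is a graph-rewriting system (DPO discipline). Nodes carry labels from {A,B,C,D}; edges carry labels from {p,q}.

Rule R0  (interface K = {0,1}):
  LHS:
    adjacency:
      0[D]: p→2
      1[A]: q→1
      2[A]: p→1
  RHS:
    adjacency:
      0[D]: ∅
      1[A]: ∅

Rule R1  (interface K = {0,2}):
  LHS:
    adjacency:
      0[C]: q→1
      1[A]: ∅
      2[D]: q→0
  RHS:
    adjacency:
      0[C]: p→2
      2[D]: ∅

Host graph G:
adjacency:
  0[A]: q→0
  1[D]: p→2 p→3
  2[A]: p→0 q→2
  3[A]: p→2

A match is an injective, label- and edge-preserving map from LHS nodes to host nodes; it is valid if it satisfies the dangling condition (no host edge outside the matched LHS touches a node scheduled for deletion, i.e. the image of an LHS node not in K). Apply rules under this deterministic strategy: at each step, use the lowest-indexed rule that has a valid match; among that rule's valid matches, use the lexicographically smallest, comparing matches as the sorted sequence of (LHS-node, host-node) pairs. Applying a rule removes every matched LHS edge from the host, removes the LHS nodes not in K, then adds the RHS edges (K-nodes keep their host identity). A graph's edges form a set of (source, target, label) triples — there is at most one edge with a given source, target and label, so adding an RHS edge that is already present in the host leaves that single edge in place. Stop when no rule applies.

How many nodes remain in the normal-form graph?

initial: |V|=4 |E|=6  E = 0-q->0 1-p->2 1-p->3 2-p->0 2-q->2 3-p->2
step 1: apply R0 at {0↦1, 1↦2, 2↦3}  → |V|=3 |E|=3  E = 0-q->0 1-p->2 2-p->0
step 2: apply R0 at {0↦1, 1↦0, 2↦2}  → |V|=2 |E|=0  E = ∅
normal form: no rule applies after step 2
NF nodes: {0:A, 1:D}

Answer: 2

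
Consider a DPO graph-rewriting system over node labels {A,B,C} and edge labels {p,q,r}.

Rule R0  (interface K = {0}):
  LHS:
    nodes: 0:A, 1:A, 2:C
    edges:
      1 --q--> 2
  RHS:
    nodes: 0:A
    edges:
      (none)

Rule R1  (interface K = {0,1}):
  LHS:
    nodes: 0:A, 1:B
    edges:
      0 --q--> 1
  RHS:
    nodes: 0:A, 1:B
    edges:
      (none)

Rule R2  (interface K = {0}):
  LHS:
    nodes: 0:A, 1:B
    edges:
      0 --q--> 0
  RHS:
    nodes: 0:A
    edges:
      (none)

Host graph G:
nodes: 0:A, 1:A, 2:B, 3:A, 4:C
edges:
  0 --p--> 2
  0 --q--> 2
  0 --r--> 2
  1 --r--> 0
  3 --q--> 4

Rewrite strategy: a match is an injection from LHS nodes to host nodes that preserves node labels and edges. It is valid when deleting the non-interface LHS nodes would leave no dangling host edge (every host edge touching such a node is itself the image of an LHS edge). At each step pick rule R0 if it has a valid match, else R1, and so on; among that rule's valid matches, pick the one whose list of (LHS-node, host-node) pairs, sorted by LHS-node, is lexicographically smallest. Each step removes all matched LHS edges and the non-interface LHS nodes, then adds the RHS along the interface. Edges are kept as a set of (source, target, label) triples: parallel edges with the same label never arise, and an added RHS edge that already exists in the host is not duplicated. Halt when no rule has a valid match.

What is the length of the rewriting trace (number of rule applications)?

[0] host  ⇒  5 nodes, 5 edges  {0-p->2 0-q->2 0-r->2 1-r->0 3-q->4}
[1] R0 @ {0↦0, 1↦3, 2↦4}  ⇒  3 nodes, 4 edges  {0-p->2 0-q->2 0-r->2 1-r->0}
[2] R1 @ {0↦0, 1↦2}  ⇒  3 nodes, 3 edges  {0-p->2 0-r->2 1-r->0}
halt: no rule applies after step 2

Answer: 2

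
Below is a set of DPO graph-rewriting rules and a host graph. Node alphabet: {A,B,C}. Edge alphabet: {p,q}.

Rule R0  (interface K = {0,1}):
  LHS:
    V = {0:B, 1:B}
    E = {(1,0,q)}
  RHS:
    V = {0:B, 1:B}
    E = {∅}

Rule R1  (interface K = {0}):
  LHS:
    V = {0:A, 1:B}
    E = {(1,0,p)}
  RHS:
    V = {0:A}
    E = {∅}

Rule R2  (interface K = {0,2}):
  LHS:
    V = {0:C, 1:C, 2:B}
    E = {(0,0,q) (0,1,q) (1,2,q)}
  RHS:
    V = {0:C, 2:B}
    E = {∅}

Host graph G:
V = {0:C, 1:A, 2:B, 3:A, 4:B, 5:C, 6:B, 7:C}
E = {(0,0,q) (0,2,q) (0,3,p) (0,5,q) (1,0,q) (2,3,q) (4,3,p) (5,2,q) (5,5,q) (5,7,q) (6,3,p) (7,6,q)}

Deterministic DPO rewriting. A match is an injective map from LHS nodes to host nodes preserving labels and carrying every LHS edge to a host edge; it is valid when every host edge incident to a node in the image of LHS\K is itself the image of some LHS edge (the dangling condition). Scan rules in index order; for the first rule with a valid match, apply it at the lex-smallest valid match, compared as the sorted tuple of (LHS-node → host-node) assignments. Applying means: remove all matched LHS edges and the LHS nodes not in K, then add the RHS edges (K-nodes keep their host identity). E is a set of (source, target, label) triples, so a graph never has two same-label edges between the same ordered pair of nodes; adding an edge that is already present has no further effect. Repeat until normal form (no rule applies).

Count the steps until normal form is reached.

[0] host  ⇒  8 nodes, 12 edges  {0-q->0 0-q->2 0-p->3 0-q->5 1-q->0 2-q->3 4-p->3 5-q->2 5-q->5 5-q->7 6-p->3 7-q->6}
[1] R1 @ {0↦3, 1↦4}  ⇒  7 nodes, 11 edges  {0-q->0 0-q->2 0-p->3 0-q->5 1-q->0 2-q->3 5-q->2 5-q->5 5-q->7 6-p->3 7-q->6}
[2] R2 @ {0↦5, 1↦7, 2↦6}  ⇒  6 nodes, 8 edges  {0-q->0 0-q->2 0-p->3 0-q->5 1-q->0 2-q->3 5-q->2 6-p->3}
[3] R1 @ {0↦3, 1↦6}  ⇒  5 nodes, 7 edges  {0-q->0 0-q->2 0-p->3 0-q->5 1-q->0 2-q->3 5-q->2}
[4] R2 @ {0↦0, 1↦5, 2↦2}  ⇒  4 nodes, 4 edges  {0-q->2 0-p->3 1-q->0 2-q->3}
normal form: no rule applies after step 4

Answer: 4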